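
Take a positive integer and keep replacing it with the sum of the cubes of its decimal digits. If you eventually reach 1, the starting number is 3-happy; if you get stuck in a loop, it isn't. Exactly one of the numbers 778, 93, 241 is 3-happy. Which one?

778: 778 → 1198 → 1243 → 100 → 1  — reaches 1 (3-happy)
93: 93 → 756 → 684 → 792 → 1080 → 513 → 153 → 153  — repeats 153 (not 3-happy)
241: 241 → 73 → 370 → 370  — repeats 370 (not 3-happy)

778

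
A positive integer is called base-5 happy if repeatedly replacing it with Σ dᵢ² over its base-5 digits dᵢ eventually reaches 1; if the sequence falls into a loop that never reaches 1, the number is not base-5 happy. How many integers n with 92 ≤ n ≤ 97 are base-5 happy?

2

92: 92 → 22 → 20 → 16 → 10 → 4 → 16  — not base-5 happy
93: 93 → 27 → 5 → 1  — base-5 happy
94: 94 → 34 → 18 → 18  — not base-5 happy
95: 95 → 25 → 1  — base-5 happy
96: 96 → 26 → 2 → 4 → 16 → 10 → 4  — not base-5 happy
97: 97 → 29 → 17 → 13 → 13  — not base-5 happy
base-5 happy: 93, 95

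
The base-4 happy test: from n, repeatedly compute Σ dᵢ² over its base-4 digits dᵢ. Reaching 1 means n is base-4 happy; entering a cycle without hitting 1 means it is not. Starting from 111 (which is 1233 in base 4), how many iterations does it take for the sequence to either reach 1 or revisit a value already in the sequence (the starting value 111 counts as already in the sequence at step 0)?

7

111 = (1,2,3,3)_4 → 1² + 2² + 3² + 3² = 1 + 4 + 9 + 9 = 23
23 = (1,1,3)_4 → 1² + 1² + 3² = 1 + 1 + 9 = 11
11 = (2,3)_4 → 2² + 3² = 4 + 9 = 13
13 = (3,1)_4 → 3² + 1² = 9 + 1 = 10
10 = (2,2)_4 → 2² + 2² = 4 + 4 = 8
8 = (2,0)_4 → 2² + 0² = 4 + 0 = 4
4 = (1,0)_4 → 1² + 0² = 1 + 0 = 1  — reached 1.
That took 7 steps.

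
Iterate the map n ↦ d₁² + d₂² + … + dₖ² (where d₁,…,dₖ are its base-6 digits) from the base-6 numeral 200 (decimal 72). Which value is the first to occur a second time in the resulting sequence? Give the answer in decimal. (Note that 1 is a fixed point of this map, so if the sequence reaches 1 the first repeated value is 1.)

20

72 = (2,0,0)_6 → 2² + 0² + 0² = 4
4 = (4)_6 → 4² = 16
16 = (2,4)_6 → 2² + 4² = 20
20 = (3,2)_6 → 3² + 2² = 13
13 = (2,1)_6 → 2² + 1² = 5
5 = (5)_6 → 5² = 25
25 = (4,1)_6 → 4² + 1² = 17
17 = (2,5)_6 → 2² + 5² = 29
29 = (4,5)_6 → 4² + 5² = 41
41 = (1,0,5)_6 → 1² + 0² + 5² = 26
26 = (4,2)_6 → 4² + 2² = 20  — 20 already appeared earlier.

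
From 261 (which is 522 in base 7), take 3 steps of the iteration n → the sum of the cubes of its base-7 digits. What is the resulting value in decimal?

261 = (5,2,2)_7 → 5³ + 2³ + 2³ = 125 + 8 + 8 = 141
141 = (2,6,1)_7 → 2³ + 6³ + 1³ = 8 + 216 + 1 = 225
225 = (4,4,1)_7 → 4³ + 4³ + 1³ = 64 + 64 + 1 = 129

129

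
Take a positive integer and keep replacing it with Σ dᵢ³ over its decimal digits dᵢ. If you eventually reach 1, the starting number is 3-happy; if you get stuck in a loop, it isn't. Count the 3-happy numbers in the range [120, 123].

120: 120 → 9 → 729 → 1080 → 513 → 153 → 153  — not 3-happy
121: 121 → 10 → 1  — 3-happy
122: 122 → 17 → 344 → 155 → 251 → 134 → 92 → 737 → 713 → 371 → 371  — not 3-happy
123: 123 → 36 → 243 → 99 → 1458 → 702 → 351 → 153 → 153  — not 3-happy
3-happy: 121

1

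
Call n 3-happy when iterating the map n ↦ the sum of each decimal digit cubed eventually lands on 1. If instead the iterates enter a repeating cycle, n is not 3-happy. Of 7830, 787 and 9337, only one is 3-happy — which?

7830: 7830 → 882 → 1032 → 36 → 243 → 99 → 1458 → 702 → 351 → 153 → 153  — repeats 153 (not 3-happy)
787: 787 → 1198 → 1243 → 100 → 1  — reaches 1 (3-happy)
9337: 9337 → 1126 → 226 → 232 → 43 → 91 → 730 → 370 → 370  — repeats 370 (not 3-happy)

787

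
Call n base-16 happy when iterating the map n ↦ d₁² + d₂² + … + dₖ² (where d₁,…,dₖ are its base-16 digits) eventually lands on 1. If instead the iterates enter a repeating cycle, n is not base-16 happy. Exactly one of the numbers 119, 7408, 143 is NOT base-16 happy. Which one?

119: 119 → 98 → 40 → 68 → 32 → 4 → 16 → 1  — reaches 1 (base-16 happy)
7408: 7408 → 370 → 54 → 45 → 173 → 269 → 170 → 200 → 208 → 169 → 181 → 146 → 85 → 50 → 13 → 169  — repeats 169 (not base-16 happy)
143: 143 → 289 → 6 → 36 → 20 → 17 → 2 → 4 → 16 → 1  — reaches 1 (base-16 happy)

7408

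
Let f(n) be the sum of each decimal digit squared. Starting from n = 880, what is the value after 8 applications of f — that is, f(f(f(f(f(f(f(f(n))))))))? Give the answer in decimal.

37

880 → 8² + 8² + 0² = 64 + 64 + 0 = 128
128 → 1² + 2² + 8² = 1 + 4 + 64 = 69
69 → 6² + 9² = 36 + 81 = 117
117 → 1² + 1² + 7² = 1 + 1 + 49 = 51
51 → 5² + 1² = 25 + 1 = 26
26 → 2² + 6² = 4 + 36 = 40
40 → 4² + 0² = 16 + 0 = 16
16 → 1² + 6² = 1 + 36 = 37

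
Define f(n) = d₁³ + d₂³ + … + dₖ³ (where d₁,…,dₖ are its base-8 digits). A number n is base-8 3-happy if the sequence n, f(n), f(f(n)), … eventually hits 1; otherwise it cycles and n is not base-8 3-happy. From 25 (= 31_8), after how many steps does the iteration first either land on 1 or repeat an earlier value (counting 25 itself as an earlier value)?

25 = (3,1)_8 → 3³ + 1³ = 28
28 = (3,4)_8 → 3³ + 4³ = 91
91 = (1,3,3)_8 → 1³ + 3³ + 3³ = 55
55 = (6,7)_8 → 6³ + 7³ = 559
559 = (1,0,5,7)_8 → 1³ + 0³ + 5³ + 7³ = 469
469 = (7,2,5)_8 → 7³ + 2³ + 5³ = 476
476 = (7,3,4)_8 → 7³ + 3³ + 4³ = 434
434 = (6,6,2)_8 → 6³ + 6³ + 2³ = 440
440 = (6,7,0)_8 → 6³ + 7³ + 0³ = 559  — 559 repeats.
That took 9 steps.

9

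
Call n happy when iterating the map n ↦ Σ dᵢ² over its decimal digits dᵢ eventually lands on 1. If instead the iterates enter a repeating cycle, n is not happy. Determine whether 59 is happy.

not happy

59 → 5² + 9² = 106
106 → 1² + 0² + 6² = 37
37 → 3² + 7² = 58
58 → 5² + 8² = 89
89 → 8² + 9² = 145
145 → 1² + 4² + 5² = 42
42 → 4² + 2² = 20
20 → 2² + 0² = 4
4 → 4² = 16
16 → 1² + 6² = 37  — 37 already seen; the sequence cycles without reaching 1.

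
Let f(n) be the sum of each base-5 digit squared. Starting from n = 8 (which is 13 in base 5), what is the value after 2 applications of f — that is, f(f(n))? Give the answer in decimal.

8 = (1,3)_5 → 1² + 3² = 1 + 9 = 10
10 = (2,0)_5 → 2² + 0² = 4 + 0 = 4

4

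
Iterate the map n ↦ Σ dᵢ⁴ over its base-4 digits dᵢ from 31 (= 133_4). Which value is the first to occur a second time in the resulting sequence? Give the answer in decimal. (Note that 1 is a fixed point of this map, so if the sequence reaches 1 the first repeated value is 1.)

83

31 = (1,3,3)_4 → 1⁴ + 3⁴ + 3⁴ = 1 + 81 + 81 = 163
163 = (2,2,0,3)_4 → 2⁴ + 2⁴ + 0⁴ + 3⁴ = 16 + 16 + 0 + 81 = 113
113 = (1,3,0,1)_4 → 1⁴ + 3⁴ + 0⁴ + 1⁴ = 1 + 81 + 0 + 1 = 83
83 = (1,1,0,3)_4 → 1⁴ + 1⁴ + 0⁴ + 3⁴ = 1 + 1 + 0 + 81 = 83  — 83 already appeared earlier.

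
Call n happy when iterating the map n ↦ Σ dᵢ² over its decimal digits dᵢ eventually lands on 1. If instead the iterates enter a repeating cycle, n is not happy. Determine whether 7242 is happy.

7242 → 7² + 2² + 4² + 2² = 49 + 4 + 16 + 4 = 73
73 → 7² + 3² = 49 + 9 = 58
58 → 5² + 8² = 25 + 64 = 89
89 → 8² + 9² = 64 + 81 = 145
145 → 1² + 4² + 5² = 1 + 16 + 25 = 42
42 → 4² + 2² = 16 + 4 = 20
20 → 2² + 0² = 4 + 0 = 4
4 → 4² = 16
16 → 1² + 6² = 1 + 36 = 37
37 → 3² + 7² = 9 + 49 = 58  — 58 already seen; the sequence cycles without reaching 1.

not happy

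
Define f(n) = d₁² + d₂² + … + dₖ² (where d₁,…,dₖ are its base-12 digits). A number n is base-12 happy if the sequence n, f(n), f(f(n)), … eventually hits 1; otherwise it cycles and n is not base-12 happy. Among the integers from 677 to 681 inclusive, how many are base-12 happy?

677: 677 → 105 → 145 → 2 → 4 → 16 → 17 → 26 → 8 → 64 → 41 → 34 → 104 → 128 → 164 → 66 → 61 → 26  — not base-12 happy
678: 678 → 116 → 145 → 2 → 4 → 16 → 17 → 26 → 8 → 64 → 41 → 34 → 104 → 128 → 164 → 66 → 61 → 26  — not base-12 happy
679: 679 → 129 → 181 → 11 → 121 → 101 → 89 → 74 → 40 → 25 → 5 → 25  — not base-12 happy
680: 680 → 144 → 1  — base-12 happy
681: 681 → 161 → 27 → 13 → 2 → 4 → 16 → 17 → 26 → 8 → 64 → 41 → 34 → 104 → 128 → 164 → 66 → 61 → 26  — not base-12 happy
base-12 happy: 680

1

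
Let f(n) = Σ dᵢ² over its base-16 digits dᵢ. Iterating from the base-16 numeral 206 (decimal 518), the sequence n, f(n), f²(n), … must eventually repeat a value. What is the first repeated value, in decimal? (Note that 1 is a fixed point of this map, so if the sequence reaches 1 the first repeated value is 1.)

1

518 = (2,0,6)_16 → 2² + 0² + 6² = 40
40 = (2,8)_16 → 2² + 8² = 68
68 = (4,4)_16 → 4² + 4² = 32
32 = (2,0)_16 → 2² + 0² = 4
4 = (4)_16 → 4² = 16
16 = (1,0)_16 → 1² + 0² = 1  — reached the fixed point 1.
1 → 1, so 1 is the first repeated value.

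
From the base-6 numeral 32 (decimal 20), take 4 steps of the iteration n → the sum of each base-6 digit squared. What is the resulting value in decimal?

20 = (3,2)_6 → 13
13 = (2,1)_6 → 5
5 = (5)_6 → 25
25 = (4,1)_6 → 17

17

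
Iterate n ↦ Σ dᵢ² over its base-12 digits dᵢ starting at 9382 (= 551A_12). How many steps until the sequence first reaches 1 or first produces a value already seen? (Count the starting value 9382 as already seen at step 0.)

9382 = (5,5,1,10)_12 → 5² + 5² + 1² + 10² = 151
151 = (1,0,7)_12 → 1² + 0² + 7² = 50
50 = (4,2)_12 → 4² + 2² = 20
20 = (1,8)_12 → 1² + 8² = 65
65 = (5,5)_12 → 5² + 5² = 50  — 50 repeats.
That took 5 steps.

5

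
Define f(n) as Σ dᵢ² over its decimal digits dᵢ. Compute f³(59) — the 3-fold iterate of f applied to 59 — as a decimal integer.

59 → 106
106 → 37
37 → 58

58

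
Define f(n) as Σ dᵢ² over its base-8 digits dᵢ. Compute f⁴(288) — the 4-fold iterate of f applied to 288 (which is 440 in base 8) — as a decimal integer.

288 = (4,4,0)_8 → 4² + 4² + 0² = 16 + 16 + 0 = 32
32 = (4,0)_8 → 4² + 0² = 16 + 0 = 16
16 = (2,0)_8 → 2² + 0² = 4 + 0 = 4
4 = (4)_8 → 4² = 16

16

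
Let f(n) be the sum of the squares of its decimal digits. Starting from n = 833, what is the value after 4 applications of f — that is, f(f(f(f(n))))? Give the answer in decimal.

833 → 8² + 3² + 3² = 82
82 → 8² + 2² = 68
68 → 6² + 8² = 100
100 → 1² + 0² + 0² = 1

1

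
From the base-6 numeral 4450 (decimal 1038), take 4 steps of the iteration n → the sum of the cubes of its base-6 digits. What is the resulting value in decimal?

1038 = (4,4,5,0)_6 → 4³ + 4³ + 5³ + 0³ = 64 + 64 + 125 + 0 = 253
253 = (1,1,0,1)_6 → 1³ + 1³ + 0³ + 1³ = 1 + 1 + 0 + 1 = 3
3 = (3)_6 → 3³ = 27
27 = (4,3)_6 → 4³ + 3³ = 64 + 27 = 91

91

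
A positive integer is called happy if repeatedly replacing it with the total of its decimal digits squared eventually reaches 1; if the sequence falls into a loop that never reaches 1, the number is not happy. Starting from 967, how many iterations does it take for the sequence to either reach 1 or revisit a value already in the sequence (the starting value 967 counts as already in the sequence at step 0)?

11

967 → 9² + 6² + 7² = 166
166 → 1² + 6² + 6² = 73
73 → 7² + 3² = 58
58 → 5² + 8² = 89
89 → 8² + 9² = 145
145 → 1² + 4² + 5² = 42
42 → 4² + 2² = 20
20 → 2² + 0² = 4
4 → 4² = 16
16 → 1² + 6² = 37
37 → 3² + 7² = 58  — 58 repeats.
That took 11 steps.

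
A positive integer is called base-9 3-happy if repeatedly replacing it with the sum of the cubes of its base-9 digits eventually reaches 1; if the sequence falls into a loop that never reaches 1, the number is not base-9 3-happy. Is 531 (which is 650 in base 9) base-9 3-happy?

531 = (6,5,0)_9 → 6³ + 5³ + 0³ = 216 + 125 + 0 = 341
341 = (4,1,8)_9 → 4³ + 1³ + 8³ = 64 + 1 + 512 = 577
577 = (7,1,1)_9 → 7³ + 1³ + 1³ = 343 + 1 + 1 = 345
345 = (4,2,3)_9 → 4³ + 2³ + 3³ = 64 + 8 + 27 = 99
99 = (1,2,0)_9 → 1³ + 2³ + 0³ = 1 + 8 + 0 = 9
9 = (1,0)_9 → 1³ + 0³ = 1 + 0 = 1  — reached 1.

base-9 3-happy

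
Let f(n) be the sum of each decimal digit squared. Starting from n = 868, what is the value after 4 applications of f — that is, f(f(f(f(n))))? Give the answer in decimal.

868 → 164
164 → 53
53 → 34
34 → 25

25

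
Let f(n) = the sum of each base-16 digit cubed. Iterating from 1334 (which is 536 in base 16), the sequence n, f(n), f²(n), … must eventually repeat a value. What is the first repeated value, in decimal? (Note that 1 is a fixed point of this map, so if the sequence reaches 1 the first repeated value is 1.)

1334 = (5,3,6)_16 → 368
368 = (1,7,0)_16 → 344
344 = (1,5,8)_16 → 638
638 = (2,7,14)_16 → 3095
3095 = (12,1,7)_16 → 2072
2072 = (8,1,8)_16 → 1025
1025 = (4,0,1)_16 → 65
65 = (4,1)_16 → 65  — 65 already appeared earlier.

65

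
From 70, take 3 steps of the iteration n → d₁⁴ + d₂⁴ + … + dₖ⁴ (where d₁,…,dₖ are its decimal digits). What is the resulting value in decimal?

70 → 2401
2401 → 273
273 → 2498

2498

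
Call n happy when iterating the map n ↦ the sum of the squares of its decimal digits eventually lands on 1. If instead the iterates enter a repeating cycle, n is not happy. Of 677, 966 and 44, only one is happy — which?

44

677: 677 → 134 → 26 → 40 → 16 → 37 → 58 → 89 → 145 → 42 → 20 → 4 → 16  — repeats 16 (not happy)
966: 966 → 153 → 35 → 34 → 25 → 29 → 85 → 89 → 145 → 42 → 20 → 4 → 16 → 37 → 58 → 89  — repeats 89 (not happy)
44: 44 → 32 → 13 → 10 → 1  — reaches 1 (happy)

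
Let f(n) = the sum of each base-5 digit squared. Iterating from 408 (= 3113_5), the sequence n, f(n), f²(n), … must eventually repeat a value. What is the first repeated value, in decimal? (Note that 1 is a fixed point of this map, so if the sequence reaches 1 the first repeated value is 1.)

16

408 = (3,1,1,3)_5 → 3² + 1² + 1² + 3² = 20
20 = (4,0)_5 → 4² + 0² = 16
16 = (3,1)_5 → 3² + 1² = 10
10 = (2,0)_5 → 2² + 0² = 4
4 = (4)_5 → 4² = 16  — 16 already appeared earlier.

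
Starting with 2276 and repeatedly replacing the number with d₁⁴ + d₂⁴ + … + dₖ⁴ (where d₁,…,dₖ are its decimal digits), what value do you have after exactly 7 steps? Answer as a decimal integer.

2276 → 2⁴ + 2⁴ + 7⁴ + 6⁴ = 16 + 16 + 2401 + 1296 = 3729
3729 → 3⁴ + 7⁴ + 2⁴ + 9⁴ = 81 + 2401 + 16 + 6561 = 9059
9059 → 9⁴ + 0⁴ + 5⁴ + 9⁴ = 6561 + 0 + 625 + 6561 = 13747
13747 → 1⁴ + 3⁴ + 7⁴ + 4⁴ + 7⁴ = 1 + 81 + 2401 + 256 + 2401 = 5140
5140 → 5⁴ + 1⁴ + 4⁴ + 0⁴ = 625 + 1 + 256 + 0 = 882
882 → 8⁴ + 8⁴ + 2⁴ = 4096 + 4096 + 16 = 8208
8208 → 8⁴ + 2⁴ + 0⁴ + 8⁴ = 4096 + 16 + 0 + 4096 = 8208

8208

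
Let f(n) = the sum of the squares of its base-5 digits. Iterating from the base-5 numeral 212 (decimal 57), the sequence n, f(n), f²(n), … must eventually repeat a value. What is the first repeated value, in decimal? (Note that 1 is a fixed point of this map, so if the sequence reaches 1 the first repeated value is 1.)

13

57 = (2,1,2)_5 → 2² + 1² + 2² = 4 + 1 + 4 = 9
9 = (1,4)_5 → 1² + 4² = 1 + 16 = 17
17 = (3,2)_5 → 3² + 2² = 9 + 4 = 13
13 = (2,3)_5 → 2² + 3² = 4 + 9 = 13  — 13 already appeared earlier.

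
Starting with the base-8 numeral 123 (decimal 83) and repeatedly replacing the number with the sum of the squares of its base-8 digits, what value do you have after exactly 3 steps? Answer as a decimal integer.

83 = (1,2,3)_8 → 1² + 2² + 3² = 14
14 = (1,6)_8 → 1² + 6² = 37
37 = (4,5)_8 → 4² + 5² = 41

41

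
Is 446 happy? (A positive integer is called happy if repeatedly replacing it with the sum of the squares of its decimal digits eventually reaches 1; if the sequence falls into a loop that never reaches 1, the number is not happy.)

happy

446 → 4² + 4² + 6² = 16 + 16 + 36 = 68
68 → 6² + 8² = 36 + 64 = 100
100 → 1² + 0² + 0² = 1 + 0 + 0 = 1  — reached 1.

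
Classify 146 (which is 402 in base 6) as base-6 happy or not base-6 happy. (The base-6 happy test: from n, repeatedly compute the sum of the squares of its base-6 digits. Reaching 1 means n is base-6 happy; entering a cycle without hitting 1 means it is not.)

146 = (4,0,2)_6 → 4² + 0² + 2² = 20
20 = (3,2)_6 → 3² + 2² = 13
13 = (2,1)_6 → 2² + 1² = 5
5 = (5)_6 → 5² = 25
25 = (4,1)_6 → 4² + 1² = 17
17 = (2,5)_6 → 2² + 5² = 29
29 = (4,5)_6 → 4² + 5² = 41
41 = (1,0,5)_6 → 1² + 0² + 5² = 26
26 = (4,2)_6 → 4² + 2² = 20  — 20 already seen; the sequence cycles without reaching 1.

not base-6 happy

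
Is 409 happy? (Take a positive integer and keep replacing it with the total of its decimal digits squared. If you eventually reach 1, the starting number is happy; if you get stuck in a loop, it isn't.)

409 → 4² + 0² + 9² = 16 + 0 + 81 = 97
97 → 9² + 7² = 81 + 49 = 130
130 → 1² + 3² + 0² = 1 + 9 + 0 = 10
10 → 1² + 0² = 1 + 0 = 1  — reached 1.

happy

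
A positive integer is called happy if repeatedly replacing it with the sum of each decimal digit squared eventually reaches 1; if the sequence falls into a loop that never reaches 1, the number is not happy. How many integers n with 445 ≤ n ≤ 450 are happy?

1

445: 445 → 57 → 74 → 65 → 61 → 37 → 58 → 89 → 145 → 42 → 20 → 4 → 16 → 37  (repeats 37)
446: 446 → 68 → 100 → 1  (reaches 1)
447: 447 → 81 → 65 → 61 → 37 → 58 → 89 → 145 → 42 → 20 → 4 → 16 → 37  (repeats 37)
448: 448 → 96 → 117 → 51 → 26 → 40 → 16 → 37 → 58 → 89 → 145 → 42 → 20 → 4 → 16  (repeats 16)
449: 449 → 113 → 11 → 2 → 4 → 16 → 37 → 58 → 89 → 145 → 42 → 20 → 4  (repeats 4)
450: 450 → 41 → 17 → 50 → 25 → 29 → 85 → 89 → 145 → 42 → 20 → 4 → 16 → 37 → 58 → 89  (repeats 89)
happy: 446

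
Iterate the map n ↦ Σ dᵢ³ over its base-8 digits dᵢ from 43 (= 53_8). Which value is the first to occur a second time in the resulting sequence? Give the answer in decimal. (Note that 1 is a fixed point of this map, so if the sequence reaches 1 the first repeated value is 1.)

43 = (5,3)_8 → 5³ + 3³ = 152
152 = (2,3,0)_8 → 2³ + 3³ + 0³ = 35
35 = (4,3)_8 → 4³ + 3³ = 91
91 = (1,3,3)_8 → 1³ + 3³ + 3³ = 55
55 = (6,7)_8 → 6³ + 7³ = 559
559 = (1,0,5,7)_8 → 1³ + 0³ + 5³ + 7³ = 469
469 = (7,2,5)_8 → 7³ + 2³ + 5³ = 476
476 = (7,3,4)_8 → 7³ + 3³ + 4³ = 434
434 = (6,6,2)_8 → 6³ + 6³ + 2³ = 440
440 = (6,7,0)_8 → 6³ + 7³ + 0³ = 559  — 559 already appeared earlier.

559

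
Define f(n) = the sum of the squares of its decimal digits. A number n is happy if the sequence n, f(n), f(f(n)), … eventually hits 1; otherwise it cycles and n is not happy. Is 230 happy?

happy

230 → 2² + 3² + 0² = 13
13 → 1² + 3² = 10
10 → 1² + 0² = 1  — reached 1.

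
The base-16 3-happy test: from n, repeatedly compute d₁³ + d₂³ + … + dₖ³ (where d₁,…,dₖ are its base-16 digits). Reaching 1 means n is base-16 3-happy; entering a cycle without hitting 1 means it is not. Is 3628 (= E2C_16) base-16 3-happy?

3628 = (14,2,12)_16 → 14³ + 2³ + 12³ = 2744 + 8 + 1728 = 4480
4480 = (1,1,8,0)_16 → 1³ + 1³ + 8³ + 0³ = 1 + 1 + 512 + 0 = 514
514 = (2,0,2)_16 → 2³ + 0³ + 2³ = 8 + 0 + 8 = 16
16 = (1,0)_16 → 1³ + 0³ = 1 + 0 = 1  — reached 1.

base-16 3-happy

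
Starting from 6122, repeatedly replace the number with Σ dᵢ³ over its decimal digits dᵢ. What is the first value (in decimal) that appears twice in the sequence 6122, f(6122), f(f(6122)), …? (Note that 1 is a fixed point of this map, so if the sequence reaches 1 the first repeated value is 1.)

371

6122 → 6³ + 1³ + 2³ + 2³ = 216 + 1 + 8 + 8 = 233
233 → 2³ + 3³ + 3³ = 8 + 27 + 27 = 62
62 → 6³ + 2³ = 216 + 8 = 224
224 → 2³ + 2³ + 4³ = 8 + 8 + 64 = 80
80 → 8³ + 0³ = 512 + 0 = 512
512 → 5³ + 1³ + 2³ = 125 + 1 + 8 = 134
134 → 1³ + 3³ + 4³ = 1 + 27 + 64 = 92
92 → 9³ + 2³ = 729 + 8 = 737
737 → 7³ + 3³ + 7³ = 343 + 27 + 343 = 713
713 → 7³ + 1³ + 3³ = 343 + 1 + 27 = 371
371 → 3³ + 7³ + 1³ = 27 + 343 + 1 = 371  — 371 already appeared earlier.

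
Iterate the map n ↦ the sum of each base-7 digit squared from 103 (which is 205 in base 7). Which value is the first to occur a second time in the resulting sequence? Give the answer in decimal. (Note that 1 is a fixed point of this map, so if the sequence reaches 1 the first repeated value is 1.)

29

103 = (2,0,5)_7 → 2² + 0² + 5² = 4 + 0 + 25 = 29
29 = (4,1)_7 → 4² + 1² = 16 + 1 = 17
17 = (2,3)_7 → 2² + 3² = 4 + 9 = 13
13 = (1,6)_7 → 1² + 6² = 1 + 36 = 37
37 = (5,2)_7 → 5² + 2² = 25 + 4 = 29  — 29 already appeared earlier.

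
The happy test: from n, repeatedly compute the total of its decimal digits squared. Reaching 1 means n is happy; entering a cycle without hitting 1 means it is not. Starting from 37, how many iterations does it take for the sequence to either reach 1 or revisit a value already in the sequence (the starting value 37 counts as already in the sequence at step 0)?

8

37 → 3² + 7² = 58
58 → 5² + 8² = 89
89 → 8² + 9² = 145
145 → 1² + 4² + 5² = 42
42 → 4² + 2² = 20
20 → 2² + 0² = 4
4 → 4² = 16
16 → 1² + 6² = 37  — 37 repeats.
That took 8 steps.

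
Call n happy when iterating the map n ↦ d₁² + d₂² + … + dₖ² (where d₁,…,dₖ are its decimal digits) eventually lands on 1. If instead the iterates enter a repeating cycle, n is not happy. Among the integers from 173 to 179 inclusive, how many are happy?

173: 173 → 59 → 106 → 37 → 58 → 89 → 145 → 42 → 20 → 4 → 16 → 37  (repeats 37)
174: 174 → 66 → 72 → 53 → 34 → 25 → 29 → 85 → 89 → 145 → 42 → 20 → 4 → 16 → 37 → 58 → 89  (repeats 89)
175: 175 → 75 → 74 → 65 → 61 → 37 → 58 → 89 → 145 → 42 → 20 → 4 → 16 → 37  (repeats 37)
176: 176 → 86 → 100 → 1  (reaches 1)
177: 177 → 99 → 162 → 41 → 17 → 50 → 25 → 29 → 85 → 89 → 145 → 42 → 20 → 4 → 16 → 37 → 58 → 89  (repeats 89)
178: 178 → 114 → 18 → 65 → 61 → 37 → 58 → 89 → 145 → 42 → 20 → 4 → 16 → 37  (repeats 37)
179: 179 → 131 → 11 → 2 → 4 → 16 → 37 → 58 → 89 → 145 → 42 → 20 → 4  (repeats 4)
happy: 176

1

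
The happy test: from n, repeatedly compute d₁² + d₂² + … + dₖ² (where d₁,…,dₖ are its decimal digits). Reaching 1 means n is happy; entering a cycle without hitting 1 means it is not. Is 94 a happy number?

94 → 9² + 4² = 97
97 → 9² + 7² = 130
130 → 1² + 3² + 0² = 10
10 → 1² + 0² = 1  — reached 1.

happy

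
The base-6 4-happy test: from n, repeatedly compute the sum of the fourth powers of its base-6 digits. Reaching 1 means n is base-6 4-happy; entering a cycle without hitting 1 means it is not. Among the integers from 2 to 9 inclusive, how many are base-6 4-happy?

2: 2 → 16 → 272 → 99 → 353 → 963 → 609 → 978 → 338 → 114 → 82 → 273 → 164 → 353  — not base-6 4-happy
3: 3 → 81 → 98 → 288 → 17 → 641 → 1522 → 259 → 4 → 256 → 258 → 3  — not base-6 4-happy
4: 4 → 256 → 258 → 3 → 81 → 98 → 288 → 17 → 641 → 1522 → 259 → 4  — not base-6 4-happy
5: 5 → 625 → 658 → 338 → 114 → 82 → 273 → 164 → 353 → 963 → 609 → 978 → 338  — not base-6 4-happy
6: 6 → 1  — base-6 4-happy
7: 7 → 2 → 16 → 272 → 99 → 353 → 963 → 609 → 978 → 338 → 114 → 82 → 273 → 164 → 353  — not base-6 4-happy
8: 8 → 17 → 641 → 1522 → 259 → 4 → 256 → 258 → 3 → 81 → 98 → 288 → 17  — not base-6 4-happy
9: 9 → 82 → 273 → 164 → 353 → 963 → 609 → 978 → 338 → 114 → 82  — not base-6 4-happy
base-6 4-happy: 6

1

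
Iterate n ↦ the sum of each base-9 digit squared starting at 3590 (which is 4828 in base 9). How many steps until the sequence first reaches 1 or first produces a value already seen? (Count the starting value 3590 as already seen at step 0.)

7

3590 = (4,8,2,8)_9 → 4² + 8² + 2² + 8² = 148
148 = (1,7,4)_9 → 1² + 7² + 4² = 66
66 = (7,3)_9 → 7² + 3² = 58
58 = (6,4)_9 → 6² + 4² = 52
52 = (5,7)_9 → 5² + 7² = 74
74 = (8,2)_9 → 8² + 2² = 68
68 = (7,5)_9 → 7² + 5² = 74  — 74 repeats.
That took 7 steps.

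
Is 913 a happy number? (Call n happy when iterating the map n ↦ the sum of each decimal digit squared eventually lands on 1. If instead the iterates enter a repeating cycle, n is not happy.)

913 → 91
91 → 82
82 → 68
68 → 100
100 → 1  — reached 1.

happy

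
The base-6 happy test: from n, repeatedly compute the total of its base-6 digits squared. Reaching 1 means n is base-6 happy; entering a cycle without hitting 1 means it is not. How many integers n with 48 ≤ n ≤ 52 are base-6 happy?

48: 48 → 5 → 25 → 17 → 29 → 41 → 26 → 20 → 13 → 5  (repeats 5)
49: 49 → 6 → 1  (reaches 1)
50: 50 → 9 → 10 → 17 → 29 → 41 → 26 → 20 → 13 → 5 → 25 → 17  (repeats 17)
51: 51 → 14 → 8 → 5 → 25 → 17 → 29 → 41 → 26 → 20 → 13 → 5  (repeats 5)
52: 52 → 21 → 18 → 9 → 10 → 17 → 29 → 41 → 26 → 20 → 13 → 5 → 25 → 17  (repeats 17)
base-6 happy: 49

1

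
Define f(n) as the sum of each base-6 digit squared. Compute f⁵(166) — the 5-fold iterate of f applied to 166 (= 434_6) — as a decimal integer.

5

166 = (4,3,4)_6 → 4² + 3² + 4² = 16 + 9 + 16 = 41
41 = (1,0,5)_6 → 1² + 0² + 5² = 1 + 0 + 25 = 26
26 = (4,2)_6 → 4² + 2² = 16 + 4 = 20
20 = (3,2)_6 → 3² + 2² = 9 + 4 = 13
13 = (2,1)_6 → 2² + 1² = 4 + 1 = 5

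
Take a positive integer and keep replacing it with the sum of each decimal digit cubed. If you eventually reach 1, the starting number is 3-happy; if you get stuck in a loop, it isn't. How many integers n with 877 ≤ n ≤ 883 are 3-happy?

877: 877 → 1198 → 1243 → 100 → 1  — 3-happy
878: 878 → 1367 → 587 → 980 → 1241 → 74 → 407 → 407  — not 3-happy
879: 879 → 1584 → 702 → 351 → 153 → 153  — not 3-happy
880: 880 → 1024 → 73 → 370 → 370  — not 3-happy
881: 881 → 1025 → 134 → 92 → 737 → 713 → 371 → 371  — not 3-happy
882: 882 → 1032 → 36 → 243 → 99 → 1458 → 702 → 351 → 153 → 153  — not 3-happy
883: 883 → 1051 → 127 → 352 → 160 → 217 → 352  — not 3-happy
3-happy: 877

1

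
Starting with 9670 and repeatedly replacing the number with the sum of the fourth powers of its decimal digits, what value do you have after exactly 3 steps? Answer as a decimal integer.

9670 → 9⁴ + 6⁴ + 7⁴ + 0⁴ = 10258
10258 → 1⁴ + 0⁴ + 2⁴ + 5⁴ + 8⁴ = 4738
4738 → 4⁴ + 7⁴ + 3⁴ + 8⁴ = 6834

6834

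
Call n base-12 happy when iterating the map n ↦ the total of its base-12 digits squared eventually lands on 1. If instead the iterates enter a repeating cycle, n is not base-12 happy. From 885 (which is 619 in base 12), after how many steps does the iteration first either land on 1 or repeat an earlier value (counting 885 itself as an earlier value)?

885 = (6,1,9)_12 → 6² + 1² + 9² = 36 + 1 + 81 = 118
118 = (9,10)_12 → 9² + 10² = 81 + 100 = 181
181 = (1,3,1)_12 → 1² + 3² + 1² = 1 + 9 + 1 = 11
11 = (11)_12 → 11² = 121
121 = (10,1)_12 → 10² + 1² = 100 + 1 = 101
101 = (8,5)_12 → 8² + 5² = 64 + 25 = 89
89 = (7,5)_12 → 7² + 5² = 49 + 25 = 74
74 = (6,2)_12 → 6² + 2² = 36 + 4 = 40
40 = (3,4)_12 → 3² + 4² = 9 + 16 = 25
25 = (2,1)_12 → 2² + 1² = 4 + 1 = 5
5 = (5)_12 → 5² = 25  — 25 repeats.
That took 11 steps.

11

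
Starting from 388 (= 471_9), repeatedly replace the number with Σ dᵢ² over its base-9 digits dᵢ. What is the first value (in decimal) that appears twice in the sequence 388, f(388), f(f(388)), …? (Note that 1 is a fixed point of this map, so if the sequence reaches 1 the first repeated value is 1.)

388 = (4,7,1)_9 → 4² + 7² + 1² = 16 + 49 + 1 = 66
66 = (7,3)_9 → 7² + 3² = 49 + 9 = 58
58 = (6,4)_9 → 6² + 4² = 36 + 16 = 52
52 = (5,7)_9 → 5² + 7² = 25 + 49 = 74
74 = (8,2)_9 → 8² + 2² = 64 + 4 = 68
68 = (7,5)_9 → 7² + 5² = 49 + 25 = 74  — 74 already appeared earlier.

74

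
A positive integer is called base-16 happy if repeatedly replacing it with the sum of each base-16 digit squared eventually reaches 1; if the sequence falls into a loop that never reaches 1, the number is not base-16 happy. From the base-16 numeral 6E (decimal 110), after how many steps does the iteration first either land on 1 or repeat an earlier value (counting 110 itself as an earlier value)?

7

110 = (6,14)_16 → 6² + 14² = 36 + 196 = 232
232 = (14,8)_16 → 14² + 8² = 196 + 64 = 260
260 = (1,0,4)_16 → 1² + 0² + 4² = 1 + 0 + 16 = 17
17 = (1,1)_16 → 1² + 1² = 1 + 1 = 2
2 = (2)_16 → 2² = 4
4 = (4)_16 → 4² = 16
16 = (1,0)_16 → 1² + 0² = 1 + 0 = 1  — reached 1.
That took 7 steps.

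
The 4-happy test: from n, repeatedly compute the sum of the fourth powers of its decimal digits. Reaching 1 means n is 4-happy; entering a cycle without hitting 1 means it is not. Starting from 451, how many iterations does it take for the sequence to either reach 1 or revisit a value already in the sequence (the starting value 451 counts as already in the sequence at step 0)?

451 → 4⁴ + 5⁴ + 1⁴ = 882
882 → 8⁴ + 8⁴ + 2⁴ = 8208
8208 → 8⁴ + 2⁴ + 0⁴ + 8⁴ = 8208  — 8208 repeats.
That took 3 steps.

3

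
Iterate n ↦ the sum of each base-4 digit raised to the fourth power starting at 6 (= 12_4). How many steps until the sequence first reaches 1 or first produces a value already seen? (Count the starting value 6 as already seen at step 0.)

6 = (1,2)_4 → 1⁴ + 2⁴ = 1 + 16 = 17
17 = (1,0,1)_4 → 1⁴ + 0⁴ + 1⁴ = 1 + 0 + 1 = 2
2 = (2)_4 → 2⁴ = 16
16 = (1,0,0)_4 → 1⁴ + 0⁴ + 0⁴ = 1 + 0 + 0 = 1  — reached 1.
That took 4 steps.

4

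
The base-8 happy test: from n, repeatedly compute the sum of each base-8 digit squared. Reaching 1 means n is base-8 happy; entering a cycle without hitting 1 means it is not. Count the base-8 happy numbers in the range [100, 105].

100: 100 → 33 → 17 → 5 → 25 → 10 → 5  (repeats 5)
101: 101 → 42 → 29 → 34 → 20 → 20  (repeats 20)
102: 102 → 53 → 61 → 74 → 6 → 36 → 32 → 16 → 4 → 16  (repeats 16)
103: 103 → 66 → 5 → 25 → 10 → 5  (repeats 5)
104: 104 → 26 → 13 → 26  (repeats 26)
105: 105 → 27 → 18 → 8 → 1  (reaches 1)
base-8 happy: 105

1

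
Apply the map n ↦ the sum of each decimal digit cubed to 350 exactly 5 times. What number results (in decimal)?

350 → 3³ + 5³ + 0³ = 27 + 125 + 0 = 152
152 → 1³ + 5³ + 2³ = 1 + 125 + 8 = 134
134 → 1³ + 3³ + 4³ = 1 + 27 + 64 = 92
92 → 9³ + 2³ = 729 + 8 = 737
737 → 7³ + 3³ + 7³ = 343 + 27 + 343 = 713

713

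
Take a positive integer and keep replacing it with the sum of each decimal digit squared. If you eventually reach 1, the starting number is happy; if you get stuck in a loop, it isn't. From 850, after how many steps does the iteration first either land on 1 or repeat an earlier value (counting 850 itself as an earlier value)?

9

850 → 8² + 5² + 0² = 64 + 25 + 0 = 89
89 → 8² + 9² = 64 + 81 = 145
145 → 1² + 4² + 5² = 1 + 16 + 25 = 42
42 → 4² + 2² = 16 + 4 = 20
20 → 2² + 0² = 4 + 0 = 4
4 → 4² = 16
16 → 1² + 6² = 1 + 36 = 37
37 → 3² + 7² = 9 + 49 = 58
58 → 5² + 8² = 25 + 64 = 89  — 89 repeats.
That took 9 steps.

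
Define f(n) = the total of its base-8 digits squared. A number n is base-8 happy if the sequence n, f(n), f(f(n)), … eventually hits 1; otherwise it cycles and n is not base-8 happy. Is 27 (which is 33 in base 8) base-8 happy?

27 = (3,3)_8 → 3² + 3² = 9 + 9 = 18
18 = (2,2)_8 → 2² + 2² = 4 + 4 = 8
8 = (1,0)_8 → 1² + 0² = 1 + 0 = 1  — reached 1.

base-8 happy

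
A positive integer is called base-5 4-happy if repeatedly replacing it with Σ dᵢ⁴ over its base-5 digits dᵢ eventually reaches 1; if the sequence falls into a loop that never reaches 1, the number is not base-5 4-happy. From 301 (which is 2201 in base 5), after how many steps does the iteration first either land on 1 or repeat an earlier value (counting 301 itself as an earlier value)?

301 = (2,2,0,1)_5 → 2⁴ + 2⁴ + 0⁴ + 1⁴ = 33
33 = (1,1,3)_5 → 1⁴ + 1⁴ + 3⁴ = 83
83 = (3,1,3)_5 → 3⁴ + 1⁴ + 3⁴ = 163
163 = (1,1,2,3)_5 → 1⁴ + 1⁴ + 2⁴ + 3⁴ = 99
99 = (3,4,4)_5 → 3⁴ + 4⁴ + 4⁴ = 593
593 = (4,3,3,3)_5 → 4⁴ + 3⁴ + 3⁴ + 3⁴ = 499
499 = (3,4,4,4)_5 → 3⁴ + 4⁴ + 4⁴ + 4⁴ = 849
849 = (1,1,3,4,4)_5 → 1⁴ + 1⁴ + 3⁴ + 4⁴ + 4⁴ = 595
595 = (4,3,4,0)_5 → 4⁴ + 3⁴ + 4⁴ + 0⁴ = 593  — 593 repeats.
That took 9 steps.

9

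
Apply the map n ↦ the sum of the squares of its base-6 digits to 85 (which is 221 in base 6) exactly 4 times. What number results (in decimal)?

85 = (2,2,1)_6 → 2² + 2² + 1² = 9
9 = (1,3)_6 → 1² + 3² = 10
10 = (1,4)_6 → 1² + 4² = 17
17 = (2,5)_6 → 2² + 5² = 29

29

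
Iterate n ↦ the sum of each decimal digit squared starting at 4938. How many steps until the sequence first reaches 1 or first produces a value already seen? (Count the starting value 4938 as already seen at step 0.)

4938 → 4² + 9² + 3² + 8² = 170
170 → 1² + 7² + 0² = 50
50 → 5² + 0² = 25
25 → 2² + 5² = 29
29 → 2² + 9² = 85
85 → 8² + 5² = 89
89 → 8² + 9² = 145
145 → 1² + 4² + 5² = 42
42 → 4² + 2² = 20
20 → 2² + 0² = 4
4 → 4² = 16
16 → 1² + 6² = 37
37 → 3² + 7² = 58
58 → 5² + 8² = 89  — 89 repeats.
That took 14 steps.

14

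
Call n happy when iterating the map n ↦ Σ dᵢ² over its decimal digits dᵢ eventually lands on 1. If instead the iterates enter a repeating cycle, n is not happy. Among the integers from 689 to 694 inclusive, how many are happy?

689: 689 → 181 → 66 → 72 → 53 → 34 → 25 → 29 → 85 → 89 → 145 → 42 → 20 → 4 → 16 → 37 → 58 → 89  — not happy
690: 690 → 117 → 51 → 26 → 40 → 16 → 37 → 58 → 89 → 145 → 42 → 20 → 4 → 16  — not happy
691: 691 → 118 → 66 → 72 → 53 → 34 → 25 → 29 → 85 → 89 → 145 → 42 → 20 → 4 → 16 → 37 → 58 → 89  — not happy
692: 692 → 121 → 6 → 36 → 45 → 41 → 17 → 50 → 25 → 29 → 85 → 89 → 145 → 42 → 20 → 4 → 16 → 37 → 58 → 89  — not happy
693: 693 → 126 → 41 → 17 → 50 → 25 → 29 → 85 → 89 → 145 → 42 → 20 → 4 → 16 → 37 → 58 → 89  — not happy
694: 694 → 133 → 19 → 82 → 68 → 100 → 1  — happy
happy: 694

1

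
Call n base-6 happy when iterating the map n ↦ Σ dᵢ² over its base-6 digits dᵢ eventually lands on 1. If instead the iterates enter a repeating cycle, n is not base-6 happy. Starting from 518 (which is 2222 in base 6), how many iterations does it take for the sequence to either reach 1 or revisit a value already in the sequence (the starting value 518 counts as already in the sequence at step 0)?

518 = (2,2,2,2)_6 → 16
16 = (2,4)_6 → 20
20 = (3,2)_6 → 13
13 = (2,1)_6 → 5
5 = (5)_6 → 25
25 = (4,1)_6 → 17
17 = (2,5)_6 → 29
29 = (4,5)_6 → 41
41 = (1,0,5)_6 → 26
26 = (4,2)_6 → 20  — 20 repeats.
That took 10 steps.

10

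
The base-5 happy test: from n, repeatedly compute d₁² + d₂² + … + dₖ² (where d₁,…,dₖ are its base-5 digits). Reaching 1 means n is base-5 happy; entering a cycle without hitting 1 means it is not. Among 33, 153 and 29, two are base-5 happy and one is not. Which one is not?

29

33: 33 → 11 → 5 → 1  — reaches 1 (base-5 happy)
153: 153 → 11 → 5 → 1  — reaches 1 (base-5 happy)
29: 29 → 17 → 13 → 13  — repeats 13 (not base-5 happy)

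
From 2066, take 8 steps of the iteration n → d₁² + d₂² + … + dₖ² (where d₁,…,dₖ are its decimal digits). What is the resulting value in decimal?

16

2066 → 2² + 0² + 6² + 6² = 76
76 → 7² + 6² = 85
85 → 8² + 5² = 89
89 → 8² + 9² = 145
145 → 1² + 4² + 5² = 42
42 → 4² + 2² = 20
20 → 2² + 0² = 4
4 → 4² = 16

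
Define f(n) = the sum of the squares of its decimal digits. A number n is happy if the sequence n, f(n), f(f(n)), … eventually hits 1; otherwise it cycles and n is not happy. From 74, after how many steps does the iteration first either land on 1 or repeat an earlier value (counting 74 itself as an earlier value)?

11

74 → 7² + 4² = 49 + 16 = 65
65 → 6² + 5² = 36 + 25 = 61
61 → 6² + 1² = 36 + 1 = 37
37 → 3² + 7² = 9 + 49 = 58
58 → 5² + 8² = 25 + 64 = 89
89 → 8² + 9² = 64 + 81 = 145
145 → 1² + 4² + 5² = 1 + 16 + 25 = 42
42 → 4² + 2² = 16 + 4 = 20
20 → 2² + 0² = 4 + 0 = 4
4 → 4² = 16
16 → 1² + 6² = 1 + 36 = 37  — 37 repeats.
That took 11 steps.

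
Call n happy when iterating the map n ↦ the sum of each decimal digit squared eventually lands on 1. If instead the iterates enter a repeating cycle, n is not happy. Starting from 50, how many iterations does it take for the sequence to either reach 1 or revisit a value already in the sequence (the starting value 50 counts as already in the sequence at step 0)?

12

50 → 5² + 0² = 25
25 → 2² + 5² = 29
29 → 2² + 9² = 85
85 → 8² + 5² = 89
89 → 8² + 9² = 145
145 → 1² + 4² + 5² = 42
42 → 4² + 2² = 20
20 → 2² + 0² = 4
4 → 4² = 16
16 → 1² + 6² = 37
37 → 3² + 7² = 58
58 → 5² + 8² = 89  — 89 repeats.
That took 12 steps.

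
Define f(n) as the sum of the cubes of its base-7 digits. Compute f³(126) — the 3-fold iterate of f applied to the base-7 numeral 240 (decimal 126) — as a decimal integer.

126 = (2,4,0)_7 → 72
72 = (1,3,2)_7 → 36
36 = (5,1)_7 → 126

126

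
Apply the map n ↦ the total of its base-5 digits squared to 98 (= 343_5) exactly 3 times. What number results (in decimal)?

18

98 = (3,4,3)_5 → 3² + 4² + 3² = 34
34 = (1,1,4)_5 → 1² + 1² + 4² = 18
18 = (3,3)_5 → 3² + 3² = 18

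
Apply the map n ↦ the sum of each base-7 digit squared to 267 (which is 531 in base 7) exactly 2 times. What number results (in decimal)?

267 = (5,3,1)_7 → 5² + 3² + 1² = 25 + 9 + 1 = 35
35 = (5,0)_7 → 5² + 0² = 25 + 0 = 25

25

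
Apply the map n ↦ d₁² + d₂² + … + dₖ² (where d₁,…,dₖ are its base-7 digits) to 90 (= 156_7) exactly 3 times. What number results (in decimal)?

90 = (1,5,6)_7 → 1² + 5² + 6² = 62
62 = (1,1,6)_7 → 1² + 1² + 6² = 38
38 = (5,3)_7 → 5² + 3² = 34

34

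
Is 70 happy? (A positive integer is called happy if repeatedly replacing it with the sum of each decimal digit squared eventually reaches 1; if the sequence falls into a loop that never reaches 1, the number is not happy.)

happy

70 → 7² + 0² = 49
49 → 4² + 9² = 97
97 → 9² + 7² = 130
130 → 1² + 3² + 0² = 10
10 → 1² + 0² = 1  — reached 1.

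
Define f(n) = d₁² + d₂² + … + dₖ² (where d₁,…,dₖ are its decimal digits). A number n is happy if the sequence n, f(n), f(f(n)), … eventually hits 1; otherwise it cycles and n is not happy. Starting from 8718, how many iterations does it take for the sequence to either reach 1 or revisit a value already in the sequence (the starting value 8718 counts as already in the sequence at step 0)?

14

8718 → 8² + 7² + 1² + 8² = 64 + 49 + 1 + 64 = 178
178 → 1² + 7² + 8² = 1 + 49 + 64 = 114
114 → 1² + 1² + 4² = 1 + 1 + 16 = 18
18 → 1² + 8² = 1 + 64 = 65
65 → 6² + 5² = 36 + 25 = 61
61 → 6² + 1² = 36 + 1 = 37
37 → 3² + 7² = 9 + 49 = 58
58 → 5² + 8² = 25 + 64 = 89
89 → 8² + 9² = 64 + 81 = 145
145 → 1² + 4² + 5² = 1 + 16 + 25 = 42
42 → 4² + 2² = 16 + 4 = 20
20 → 2² + 0² = 4 + 0 = 4
4 → 4² = 16
16 → 1² + 6² = 1 + 36 = 37  — 37 repeats.
That took 14 steps.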